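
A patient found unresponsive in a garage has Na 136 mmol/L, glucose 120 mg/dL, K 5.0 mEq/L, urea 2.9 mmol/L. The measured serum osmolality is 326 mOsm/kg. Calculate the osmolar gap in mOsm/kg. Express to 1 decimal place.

Calculated osmolality = 2·Na + glucose/18 + urea
= 2·136 + 120/18 + 2.9
= 272 + 6.67 + 2.90
= 281.57 mOsm/kg ≈ 281.6 mOsm/kg
Osmolar gap = measured − calculated = 326 − 281.6 = 44.4 mOsm/kg

44.4 mOsm/kg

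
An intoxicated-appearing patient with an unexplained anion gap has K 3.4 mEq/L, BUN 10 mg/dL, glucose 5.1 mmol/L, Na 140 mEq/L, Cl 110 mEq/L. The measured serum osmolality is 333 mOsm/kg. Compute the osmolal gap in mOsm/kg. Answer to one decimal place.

44.3 mOsm/kg

Calculated osmolality = 2·Na + glucose + BUN/2.8
= 2·140 + 5.1 + 10/2.8
= 280 + 5.10 + 3.57
= 288.67 mOsm/kg ≈ 288.7 mOsm/kg
Osmolar gap = measured − calculated = 333 − 288.7 = 44.3 mOsm/kg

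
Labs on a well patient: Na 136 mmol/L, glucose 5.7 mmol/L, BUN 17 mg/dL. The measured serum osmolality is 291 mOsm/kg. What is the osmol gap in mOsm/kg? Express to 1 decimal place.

Calculated osmolality = 2·Na + glucose + BUN/2.8
= 2·136 + 5.7 + 17/2.8
= 272 + 5.70 + 6.07
= 283.77 mOsm/kg ≈ 283.8 mOsm/kg
Osmolar gap = measured − calculated = 291 − 283.8 = 7.2 mOsm/kg

7.2 mOsm/kg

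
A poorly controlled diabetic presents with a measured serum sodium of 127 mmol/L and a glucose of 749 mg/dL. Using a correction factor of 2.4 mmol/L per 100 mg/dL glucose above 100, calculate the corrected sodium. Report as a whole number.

143 mmol/L

Corrected Na = measured Na + 2.4 · (glucose − 100)/100
= 127 + 2.4 · (749 − 100)/100
= 127 + 15.6
= 142.6 mmol/L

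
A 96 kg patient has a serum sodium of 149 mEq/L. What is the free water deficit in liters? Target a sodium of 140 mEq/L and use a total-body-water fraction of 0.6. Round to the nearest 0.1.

TBW = 0.6 · 96 = 57.6 L
Free water deficit = TBW · (Na/140 − 1)
= 57.6 · (149/140 − 1)
= 57.6 · 0.0643
= 3.7 L

3.7 L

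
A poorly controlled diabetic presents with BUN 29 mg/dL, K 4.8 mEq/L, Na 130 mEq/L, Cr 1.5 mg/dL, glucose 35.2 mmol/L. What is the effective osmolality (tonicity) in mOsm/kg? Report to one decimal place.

Effective osmolality excludes urea (freely permeant across cell membranes):
2·Na + glucose
= 2·130 + 35.2
= 260 + 35.2
= 295.2 mOsm/kg

295.2 mOsm/kg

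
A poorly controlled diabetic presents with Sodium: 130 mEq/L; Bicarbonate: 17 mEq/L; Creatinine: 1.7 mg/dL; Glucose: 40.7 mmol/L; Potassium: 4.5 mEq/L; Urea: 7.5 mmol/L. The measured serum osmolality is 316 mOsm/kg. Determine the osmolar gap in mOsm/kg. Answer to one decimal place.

7.8 mOsm/kg

Calculated osmolality = 2·Na + glucose + urea
= 2·130 + 40.7 + 7.5
= 260 + 40.70 + 7.50
= 308.2 mOsm/kg ≈ 308.2 mOsm/kg
Osmolar gap = measured − calculated = 316 − 308.2 = 7.8 mOsm/kg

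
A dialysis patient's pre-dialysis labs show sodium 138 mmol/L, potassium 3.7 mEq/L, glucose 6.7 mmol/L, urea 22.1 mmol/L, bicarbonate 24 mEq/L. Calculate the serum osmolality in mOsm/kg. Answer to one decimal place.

Calculated osmolality = 2·Na + glucose + urea
= 2·138 + 6.7 + 22.1
= 276 + 6.70 + 22.10
= 304.8 mOsm/kg

304.8 mOsm/kg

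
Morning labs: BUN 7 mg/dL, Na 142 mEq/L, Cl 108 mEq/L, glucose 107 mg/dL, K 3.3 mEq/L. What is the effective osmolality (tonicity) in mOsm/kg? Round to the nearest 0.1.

Effective osmolality excludes urea (freely permeant across cell membranes):
2·Na + glucose/18
= 2·142 + 107/18
= 284 + 5.94
= 289.94 mOsm/kg

289.9 mOsm/kg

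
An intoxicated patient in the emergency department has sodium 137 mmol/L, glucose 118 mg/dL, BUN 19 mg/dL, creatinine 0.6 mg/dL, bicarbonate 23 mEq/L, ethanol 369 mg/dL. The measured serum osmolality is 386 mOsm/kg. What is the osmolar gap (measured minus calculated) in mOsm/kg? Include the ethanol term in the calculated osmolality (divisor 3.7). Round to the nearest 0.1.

-1.1 mOsm/kg

Calculated osmolality = 2·Na + glucose/18 + BUN/2.8 + ethanol/3.7
= 2·137 + 118/18 + 19/2.8 + 369/3.7
= 274 + 6.56 + 6.79 + 99.73
= 387.08 mOsm/kg ≈ 387.1 mOsm/kg
Osmolar gap = measured − calculated = 386 − 387.1 = -1.1 mOsm/kg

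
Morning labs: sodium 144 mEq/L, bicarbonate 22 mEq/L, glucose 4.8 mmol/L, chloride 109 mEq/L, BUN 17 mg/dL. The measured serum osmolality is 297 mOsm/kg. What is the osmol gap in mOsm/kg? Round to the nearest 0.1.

-1.9 mOsm/kg

Calculated osmolality = 2·Na + glucose + BUN/2.8
= 2·144 + 4.8 + 17/2.8
= 288 + 4.80 + 6.07
= 298.87 mOsm/kg ≈ 298.9 mOsm/kg
Osmolar gap = measured − calculated = 297 − 298.9 = -1.9 mOsm/kg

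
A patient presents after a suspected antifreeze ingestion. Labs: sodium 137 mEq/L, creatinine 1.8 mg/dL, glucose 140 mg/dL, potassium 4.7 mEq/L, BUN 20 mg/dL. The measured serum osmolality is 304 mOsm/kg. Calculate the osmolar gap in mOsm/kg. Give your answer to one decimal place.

Calculated osmolality = 2·Na + glucose/18 + BUN/2.8
= 2·137 + 140/18 + 20/2.8
= 274 + 7.78 + 7.14
= 288.92 mOsm/kg ≈ 288.9 mOsm/kg
Osmolar gap = measured − calculated = 304 − 288.9 = 15.1 mOsm/kg

15.1 mOsm/kg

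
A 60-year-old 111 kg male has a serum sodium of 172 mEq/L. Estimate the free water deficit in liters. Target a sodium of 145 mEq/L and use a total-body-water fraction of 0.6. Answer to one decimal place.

12.4 L

TBW = 0.6 · 111 = 66.6 L
Free water deficit = TBW · (Na/145 − 1)
= 66.6 · (172/145 − 1)
= 66.6 · 0.1862
= 12.4 L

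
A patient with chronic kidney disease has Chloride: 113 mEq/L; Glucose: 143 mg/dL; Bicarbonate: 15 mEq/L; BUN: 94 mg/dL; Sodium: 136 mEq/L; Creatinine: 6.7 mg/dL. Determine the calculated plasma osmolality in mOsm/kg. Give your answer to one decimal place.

313.5 mOsm/kg

Calculated osmolality = 2·Na + glucose/18 + BUN/2.8
= 2·136 + 143/18 + 94/2.8
= 272 + 7.94 + 33.57
= 313.51 mOsm/kg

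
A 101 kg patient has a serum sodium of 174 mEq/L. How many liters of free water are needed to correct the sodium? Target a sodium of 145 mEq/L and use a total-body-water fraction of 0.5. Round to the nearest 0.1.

TBW = 0.5 · 101 = 50.5 L
Free water deficit = TBW · (Na/145 − 1)
= 50.5 · (174/145 − 1)
= 50.5 · 0.2
= 10.1 L

10.1 L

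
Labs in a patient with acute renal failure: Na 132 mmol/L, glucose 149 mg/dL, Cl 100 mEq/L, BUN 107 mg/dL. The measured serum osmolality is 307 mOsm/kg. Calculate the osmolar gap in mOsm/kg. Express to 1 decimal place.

-3.5 mOsm/kg

Calculated osmolality = 2·Na + glucose/18 + BUN/2.8
= 2·132 + 149/18 + 107/2.8
= 264 + 8.28 + 38.21
= 310.49 mOsm/kg ≈ 310.5 mOsm/kg
Osmolar gap = measured − calculated = 307 − 310.5 = -3.5 mOsm/kg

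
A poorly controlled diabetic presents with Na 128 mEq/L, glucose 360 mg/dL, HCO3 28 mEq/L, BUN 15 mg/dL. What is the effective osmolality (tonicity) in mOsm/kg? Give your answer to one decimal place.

276.0 mOsm/kg

Effective osmolality excludes urea (freely permeant across cell membranes):
2·Na + glucose/18
= 2·128 + 360/18
= 256 + 20
= 276 mOsm/kg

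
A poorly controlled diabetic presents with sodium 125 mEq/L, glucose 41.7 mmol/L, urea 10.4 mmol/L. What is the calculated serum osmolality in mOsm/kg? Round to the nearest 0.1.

302.1 mOsm/kg

Calculated osmolality = 2·Na + glucose + urea
= 2·125 + 41.7 + 10.4
= 250 + 41.70 + 10.40
= 302.1 mOsm/kg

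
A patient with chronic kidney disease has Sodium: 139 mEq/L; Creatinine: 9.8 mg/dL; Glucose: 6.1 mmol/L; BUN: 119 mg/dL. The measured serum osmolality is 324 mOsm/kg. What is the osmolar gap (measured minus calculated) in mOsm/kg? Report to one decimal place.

Calculated osmolality = 2·Na + glucose + BUN/2.8
= 2·139 + 6.1 + 119/2.8
= 278 + 6.10 + 42.50
= 326.6 mOsm/kg ≈ 326.6 mOsm/kg
Osmolar gap = measured − calculated = 324 − 326.6 = -2.6 mOsm/kg

-2.6 mOsm/kg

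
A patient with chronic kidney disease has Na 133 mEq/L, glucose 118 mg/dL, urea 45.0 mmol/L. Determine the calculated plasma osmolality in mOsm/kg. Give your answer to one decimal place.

Calculated osmolality = 2·Na + glucose/18 + urea
= 2·133 + 118/18 + 45
= 266 + 6.56 + 45
= 317.56 mOsm/kg

317.6 mOsm/kg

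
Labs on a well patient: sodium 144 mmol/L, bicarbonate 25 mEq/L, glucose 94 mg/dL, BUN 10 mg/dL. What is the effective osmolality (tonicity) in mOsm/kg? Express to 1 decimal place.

293.2 mOsm/kg

Effective osmolality excludes urea (freely permeant across cell membranes):
2·Na + glucose/18
= 2·144 + 94/18
= 288 + 5.22
= 293.22 mOsm/kg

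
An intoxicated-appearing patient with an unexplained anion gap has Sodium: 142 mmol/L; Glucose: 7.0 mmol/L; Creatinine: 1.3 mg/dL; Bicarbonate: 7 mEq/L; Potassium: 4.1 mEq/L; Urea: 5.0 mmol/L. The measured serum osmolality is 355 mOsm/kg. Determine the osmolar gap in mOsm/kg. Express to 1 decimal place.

Calculated osmolality = 2·Na + glucose + urea
= 2·142 + 7 + 5
= 284 + 7 + 5
= 296 mOsm/kg ≈ 296.0 mOsm/kg
Osmolar gap = measured − calculated = 355 − 296.0 = 59.0 mOsm/kg

59.0 mOsm/kg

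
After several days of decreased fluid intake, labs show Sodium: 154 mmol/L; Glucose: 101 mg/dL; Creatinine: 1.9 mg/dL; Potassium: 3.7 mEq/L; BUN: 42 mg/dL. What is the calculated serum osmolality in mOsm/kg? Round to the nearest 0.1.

Calculated osmolality = 2·Na + glucose/18 + BUN/2.8
= 2·154 + 101/18 + 42/2.8
= 308 + 5.61 + 15
= 328.61 mOsm/kg

328.6 mOsm/kg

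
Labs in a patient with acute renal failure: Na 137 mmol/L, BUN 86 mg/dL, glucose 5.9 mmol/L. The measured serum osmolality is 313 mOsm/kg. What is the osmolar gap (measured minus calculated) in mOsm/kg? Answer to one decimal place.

Calculated osmolality = 2·Na + glucose + BUN/2.8
= 2·137 + 5.9 + 86/2.8
= 274 + 5.90 + 30.71
= 310.61 mOsm/kg ≈ 310.6 mOsm/kg
Osmolar gap = measured − calculated = 313 − 310.6 = 2.4 mOsm/kg

2.4 mOsm/kg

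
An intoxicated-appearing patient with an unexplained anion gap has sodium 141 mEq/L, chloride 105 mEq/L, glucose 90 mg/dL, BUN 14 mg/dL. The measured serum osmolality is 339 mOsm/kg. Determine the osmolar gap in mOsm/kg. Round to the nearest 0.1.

Calculated osmolality = 2·Na + glucose/18 + BUN/2.8
= 2·141 + 90/18 + 14/2.8
= 282 + 5 + 5
= 292 mOsm/kg ≈ 292.0 mOsm/kg
Osmolar gap = measured − calculated = 339 − 292.0 = 47.0 mOsm/kg

47.0 mOsm/kg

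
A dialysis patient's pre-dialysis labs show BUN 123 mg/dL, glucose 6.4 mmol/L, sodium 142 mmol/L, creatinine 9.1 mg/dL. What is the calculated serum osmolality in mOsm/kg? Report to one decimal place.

334.3 mOsm/kg

Calculated osmolality = 2·Na + glucose + BUN/2.8
= 2·142 + 6.4 + 123/2.8
= 284 + 6.40 + 43.93
= 334.33 mOsm/kg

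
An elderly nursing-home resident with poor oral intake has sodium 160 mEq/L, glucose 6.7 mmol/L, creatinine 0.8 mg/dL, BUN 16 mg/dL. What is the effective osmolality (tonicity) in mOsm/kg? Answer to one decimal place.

Effective osmolality excludes urea (freely permeant across cell membranes):
2·Na + glucose
= 2·160 + 6.7
= 320 + 6.7
= 326.7 mOsm/kg

326.7 mOsm/kg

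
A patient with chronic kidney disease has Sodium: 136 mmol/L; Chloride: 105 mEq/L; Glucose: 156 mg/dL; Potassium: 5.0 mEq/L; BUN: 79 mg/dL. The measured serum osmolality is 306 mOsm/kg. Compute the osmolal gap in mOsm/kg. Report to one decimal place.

-2.9 mOsm/kg

Calculated osmolality = 2·Na + glucose/18 + BUN/2.8
= 2·136 + 156/18 + 79/2.8
= 272 + 8.67 + 28.21
= 308.88 mOsm/kg ≈ 308.9 mOsm/kg
Osmolar gap = measured − calculated = 306 − 308.9 = -2.9 mOsm/kg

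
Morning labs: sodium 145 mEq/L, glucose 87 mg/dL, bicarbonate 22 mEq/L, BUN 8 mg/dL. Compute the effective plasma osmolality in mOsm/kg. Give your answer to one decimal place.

Effective osmolality excludes urea (freely permeant across cell membranes):
2·Na + glucose/18
= 2·145 + 87/18
= 290 + 4.83
= 294.83 mOsm/kg

294.8 mOsm/kg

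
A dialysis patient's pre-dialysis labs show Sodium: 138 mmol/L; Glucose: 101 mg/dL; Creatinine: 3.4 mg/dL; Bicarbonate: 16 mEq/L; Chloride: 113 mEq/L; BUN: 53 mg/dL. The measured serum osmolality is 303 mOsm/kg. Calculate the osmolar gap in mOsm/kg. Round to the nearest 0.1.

Calculated osmolality = 2·Na + glucose/18 + BUN/2.8
= 2·138 + 101/18 + 53/2.8
= 276 + 5.61 + 18.93
= 300.54 mOsm/kg ≈ 300.5 mOsm/kg
Osmolar gap = measured − calculated = 303 − 300.5 = 2.5 mOsm/kg

2.5 mOsm/kg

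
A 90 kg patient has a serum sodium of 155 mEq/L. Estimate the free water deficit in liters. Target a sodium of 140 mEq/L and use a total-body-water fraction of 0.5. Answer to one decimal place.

TBW = 0.5 · 90 = 45 L
Free water deficit = TBW · (Na/140 − 1)
= 45 · (155/140 − 1)
= 45 · 0.1071
= 4.82 L

4.8 L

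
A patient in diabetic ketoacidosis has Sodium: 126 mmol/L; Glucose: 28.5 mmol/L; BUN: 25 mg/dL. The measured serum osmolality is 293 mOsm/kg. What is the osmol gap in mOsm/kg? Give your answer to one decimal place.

3.6 mOsm/kg

Calculated osmolality = 2·Na + glucose + BUN/2.8
= 2·126 + 28.5 + 25/2.8
= 252 + 28.50 + 8.93
= 289.43 mOsm/kg ≈ 289.4 mOsm/kg
Osmolar gap = measured − calculated = 293 − 289.4 = 3.6 mOsm/kg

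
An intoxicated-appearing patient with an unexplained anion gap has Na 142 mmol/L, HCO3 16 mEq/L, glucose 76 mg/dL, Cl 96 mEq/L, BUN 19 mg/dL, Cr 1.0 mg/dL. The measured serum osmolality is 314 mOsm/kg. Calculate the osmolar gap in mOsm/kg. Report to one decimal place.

19.0 mOsm/kg

Calculated osmolality = 2·Na + glucose/18 + BUN/2.8
= 2·142 + 76/18 + 19/2.8
= 284 + 4.22 + 6.79
= 295.01 mOsm/kg ≈ 295.0 mOsm/kg
Osmolar gap = measured − calculated = 314 − 295.0 = 19.0 mOsm/kg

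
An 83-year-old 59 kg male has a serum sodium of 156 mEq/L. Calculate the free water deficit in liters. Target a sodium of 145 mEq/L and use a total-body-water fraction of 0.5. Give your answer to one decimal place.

2.2 L

TBW = 0.5 · 59 = 29.5 L
Free water deficit = TBW · (Na/145 − 1)
= 29.5 · (156/145 − 1)
= 29.5 · 0.0759
= 2.24 L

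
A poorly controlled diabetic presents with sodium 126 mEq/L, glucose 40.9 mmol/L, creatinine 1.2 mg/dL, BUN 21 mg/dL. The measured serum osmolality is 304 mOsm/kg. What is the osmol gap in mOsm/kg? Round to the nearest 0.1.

3.6 mOsm/kg

Calculated osmolality = 2·Na + glucose + BUN/2.8
= 2·126 + 40.9 + 21/2.8
= 252 + 40.90 + 7.50
= 300.4 mOsm/kg ≈ 300.4 mOsm/kg
Osmolar gap = measured − calculated = 304 − 300.4 = 3.6 mOsm/kg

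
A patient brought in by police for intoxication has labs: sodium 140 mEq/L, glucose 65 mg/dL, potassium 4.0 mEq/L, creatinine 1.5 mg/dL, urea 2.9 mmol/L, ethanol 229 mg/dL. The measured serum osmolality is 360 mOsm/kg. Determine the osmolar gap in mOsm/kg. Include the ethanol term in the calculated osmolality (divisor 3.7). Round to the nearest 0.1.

11.6 mOsm/kg

Calculated osmolality = 2·Na + glucose/18 + urea + ethanol/3.7
= 2·140 + 65/18 + 2.9 + 229/3.7
= 280 + 3.61 + 2.90 + 61.89
= 348.4 mOsm/kg ≈ 348.4 mOsm/kg
Osmolar gap = measured − calculated = 360 − 348.4 = 11.6 mOsm/kg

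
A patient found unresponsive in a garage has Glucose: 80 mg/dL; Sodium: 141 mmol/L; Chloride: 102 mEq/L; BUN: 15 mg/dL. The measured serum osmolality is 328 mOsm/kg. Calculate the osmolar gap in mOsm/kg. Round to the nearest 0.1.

36.2 mOsm/kg

Calculated osmolality = 2·Na + glucose/18 + BUN/2.8
= 2·141 + 80/18 + 15/2.8
= 282 + 4.44 + 5.36
= 291.8 mOsm/kg ≈ 291.8 mOsm/kg
Osmolar gap = measured − calculated = 328 − 291.8 = 36.2 mOsm/kg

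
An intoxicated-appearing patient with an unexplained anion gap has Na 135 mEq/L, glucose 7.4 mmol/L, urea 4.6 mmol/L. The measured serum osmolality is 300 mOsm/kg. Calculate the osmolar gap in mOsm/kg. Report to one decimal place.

Calculated osmolality = 2·Na + glucose + urea
= 2·135 + 7.4 + 4.6
= 270 + 7.40 + 4.60
= 282 mOsm/kg ≈ 282.0 mOsm/kg
Osmolar gap = measured − calculated = 300 − 282.0 = 18.0 mOsm/kg

18.0 mOsm/kg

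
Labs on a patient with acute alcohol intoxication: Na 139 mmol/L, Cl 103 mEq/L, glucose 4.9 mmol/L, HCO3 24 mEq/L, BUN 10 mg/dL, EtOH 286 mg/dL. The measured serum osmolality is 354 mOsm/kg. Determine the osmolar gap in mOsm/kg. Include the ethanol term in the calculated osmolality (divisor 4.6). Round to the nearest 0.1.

Calculated osmolality = 2·Na + glucose + BUN/2.8 + ethanol/4.6
= 2·139 + 4.9 + 10/2.8 + 286/4.6
= 278 + 4.90 + 3.57 + 62.17
= 348.64 mOsm/kg ≈ 348.6 mOsm/kg
Osmolar gap = measured − calculated = 354 − 348.6 = 5.4 mOsm/kg

5.4 mOsm/kg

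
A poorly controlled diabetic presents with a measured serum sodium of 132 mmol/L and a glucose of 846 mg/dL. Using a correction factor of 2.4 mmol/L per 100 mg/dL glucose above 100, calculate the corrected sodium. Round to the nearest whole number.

Corrected Na = measured Na + 2.4 · (glucose − 100)/100
= 132 + 2.4 · (846 − 100)/100
= 132 + 17.9
= 149.9 mmol/L

150 mmol/L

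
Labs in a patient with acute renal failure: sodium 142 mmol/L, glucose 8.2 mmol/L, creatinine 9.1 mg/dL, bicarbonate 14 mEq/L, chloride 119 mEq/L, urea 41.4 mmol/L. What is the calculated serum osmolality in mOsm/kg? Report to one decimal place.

333.6 mOsm/kg

Calculated osmolality = 2·Na + glucose + urea
= 2·142 + 8.2 + 41.4
= 284 + 8.20 + 41.40
= 333.6 mOsm/kg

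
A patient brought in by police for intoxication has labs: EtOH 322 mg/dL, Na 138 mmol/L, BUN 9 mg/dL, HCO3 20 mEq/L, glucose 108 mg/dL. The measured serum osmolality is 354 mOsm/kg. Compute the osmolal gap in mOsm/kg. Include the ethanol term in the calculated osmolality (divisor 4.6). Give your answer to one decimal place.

Calculated osmolality = 2·Na + glucose/18 + BUN/2.8 + ethanol/4.6
= 2·138 + 108/18 + 9/2.8 + 322/4.6
= 276 + 6 + 3.21 + 70
= 355.21 mOsm/kg ≈ 355.2 mOsm/kg
Osmolar gap = measured − calculated = 354 − 355.2 = -1.2 mOsm/kg

-1.2 mOsm/kg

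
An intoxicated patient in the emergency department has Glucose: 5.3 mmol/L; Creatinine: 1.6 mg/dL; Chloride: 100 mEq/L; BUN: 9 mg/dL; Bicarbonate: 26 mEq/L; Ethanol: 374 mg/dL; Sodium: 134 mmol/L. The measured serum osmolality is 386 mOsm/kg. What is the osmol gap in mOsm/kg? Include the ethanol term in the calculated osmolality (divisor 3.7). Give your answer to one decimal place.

8.4 mOsm/kg

Calculated osmolality = 2·Na + glucose + BUN/2.8 + ethanol/3.7
= 2·134 + 5.3 + 9/2.8 + 374/3.7
= 268 + 5.30 + 3.21 + 101.08
= 377.59 mOsm/kg ≈ 377.6 mOsm/kg
Osmolar gap = measured − calculated = 386 − 377.6 = 8.4 mOsm/kg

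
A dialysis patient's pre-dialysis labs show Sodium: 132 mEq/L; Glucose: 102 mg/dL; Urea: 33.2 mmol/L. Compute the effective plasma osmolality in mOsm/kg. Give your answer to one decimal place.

269.7 mOsm/kg

Effective osmolality excludes urea (freely permeant across cell membranes):
2·Na + glucose/18
= 2·132 + 102/18
= 264 + 5.67
= 269.67 mOsm/kg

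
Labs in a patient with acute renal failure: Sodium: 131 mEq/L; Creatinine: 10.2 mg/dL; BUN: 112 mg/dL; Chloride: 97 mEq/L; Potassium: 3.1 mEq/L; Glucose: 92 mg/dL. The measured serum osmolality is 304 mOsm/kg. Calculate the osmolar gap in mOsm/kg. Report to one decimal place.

-3.1 mOsm/kg

Calculated osmolality = 2·Na + glucose/18 + BUN/2.8
= 2·131 + 92/18 + 112/2.8
= 262 + 5.11 + 40
= 307.11 mOsm/kg ≈ 307.1 mOsm/kg
Osmolar gap = measured − calculated = 304 − 307.1 = -3.1 mOsm/kg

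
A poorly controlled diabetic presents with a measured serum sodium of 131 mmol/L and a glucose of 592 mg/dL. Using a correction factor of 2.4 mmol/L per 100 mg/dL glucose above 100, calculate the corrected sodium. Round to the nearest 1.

143 mmol/L

Corrected Na = measured Na + 2.4 · (glucose − 100)/100
= 131 + 2.4 · (592 − 100)/100
= 131 + 11.8
= 142.8 mmol/L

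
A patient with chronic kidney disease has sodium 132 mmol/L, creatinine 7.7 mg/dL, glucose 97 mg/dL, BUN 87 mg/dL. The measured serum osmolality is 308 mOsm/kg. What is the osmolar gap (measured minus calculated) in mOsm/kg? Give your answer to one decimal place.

Calculated osmolality = 2·Na + glucose/18 + BUN/2.8
= 2·132 + 97/18 + 87/2.8
= 264 + 5.39 + 31.07
= 300.46 mOsm/kg ≈ 300.5 mOsm/kg
Osmolar gap = measured − calculated = 308 − 300.5 = 7.5 mOsm/kg

7.5 mOsm/kg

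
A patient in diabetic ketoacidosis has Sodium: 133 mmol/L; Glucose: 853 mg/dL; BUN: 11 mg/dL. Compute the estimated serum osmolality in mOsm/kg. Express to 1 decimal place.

Calculated osmolality = 2·Na + glucose/18 + BUN/2.8
= 2·133 + 853/18 + 11/2.8
= 266 + 47.39 + 3.93
= 317.32 mOsm/kg

317.3 mOsm/kg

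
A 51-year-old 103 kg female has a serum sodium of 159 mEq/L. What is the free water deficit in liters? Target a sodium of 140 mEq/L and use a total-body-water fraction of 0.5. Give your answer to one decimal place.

TBW = 0.5 · 103 = 51.5 L
Free water deficit = TBW · (Na/140 − 1)
= 51.5 · (159/140 − 1)
= 51.5 · 0.1357
= 6.99 L

7.0 L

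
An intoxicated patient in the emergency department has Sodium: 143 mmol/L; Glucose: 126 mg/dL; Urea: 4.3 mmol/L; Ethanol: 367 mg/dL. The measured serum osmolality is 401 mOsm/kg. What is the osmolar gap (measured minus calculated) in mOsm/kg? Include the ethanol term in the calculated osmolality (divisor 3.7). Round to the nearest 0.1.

4.5 mOsm/kg

Calculated osmolality = 2·Na + glucose/18 + urea + ethanol/3.7
= 2·143 + 126/18 + 4.3 + 367/3.7
= 286 + 7 + 4.30 + 99.19
= 396.49 mOsm/kg ≈ 396.5 mOsm/kg
Osmolar gap = measured − calculated = 401 − 396.5 = 4.5 mOsm/kg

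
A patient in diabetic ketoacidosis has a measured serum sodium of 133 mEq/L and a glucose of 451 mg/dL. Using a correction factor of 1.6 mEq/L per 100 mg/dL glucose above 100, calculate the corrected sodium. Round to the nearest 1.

139 mEq/L

Corrected Na = measured Na + 1.6 · (glucose − 100)/100
= 133 + 1.6 · (451 − 100)/100
= 133 + 5.6
= 138.6 mEq/L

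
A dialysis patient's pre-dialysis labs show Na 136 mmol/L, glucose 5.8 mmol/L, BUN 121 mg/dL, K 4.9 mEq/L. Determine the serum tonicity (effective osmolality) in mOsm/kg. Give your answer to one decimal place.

277.8 mOsm/kg

Effective osmolality excludes urea (freely permeant across cell membranes):
2·Na + glucose
= 2·136 + 5.8
= 272 + 5.8
= 277.8 mOsm/kg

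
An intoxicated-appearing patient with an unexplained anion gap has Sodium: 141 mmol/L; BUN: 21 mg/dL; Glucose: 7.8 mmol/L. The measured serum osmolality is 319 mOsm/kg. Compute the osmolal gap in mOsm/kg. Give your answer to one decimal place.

Calculated osmolality = 2·Na + glucose + BUN/2.8
= 2·141 + 7.8 + 21/2.8
= 282 + 7.80 + 7.50
= 297.3 mOsm/kg ≈ 297.3 mOsm/kg
Osmolar gap = measured − calculated = 319 − 297.3 = 21.7 mOsm/kg

21.7 mOsm/kg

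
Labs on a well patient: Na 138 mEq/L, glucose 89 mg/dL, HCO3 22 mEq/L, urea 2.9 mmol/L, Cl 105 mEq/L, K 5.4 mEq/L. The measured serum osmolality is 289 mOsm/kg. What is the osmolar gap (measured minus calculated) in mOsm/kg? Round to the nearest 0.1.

5.2 mOsm/kg

Calculated osmolality = 2·Na + glucose/18 + urea
= 2·138 + 89/18 + 2.9
= 276 + 4.94 + 2.90
= 283.84 mOsm/kg ≈ 283.8 mOsm/kg
Osmolar gap = measured − calculated = 289 − 283.8 = 5.2 mOsm/kg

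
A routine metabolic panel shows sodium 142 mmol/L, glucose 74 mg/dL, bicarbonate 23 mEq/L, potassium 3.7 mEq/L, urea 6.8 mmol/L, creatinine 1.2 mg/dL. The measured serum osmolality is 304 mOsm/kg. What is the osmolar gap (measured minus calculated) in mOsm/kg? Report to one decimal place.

9.1 mOsm/kg

Calculated osmolality = 2·Na + glucose/18 + urea
= 2·142 + 74/18 + 6.8
= 284 + 4.11 + 6.80
= 294.91 mOsm/kg ≈ 294.9 mOsm/kg
Osmolar gap = measured − calculated = 304 − 294.9 = 9.1 mOsm/kg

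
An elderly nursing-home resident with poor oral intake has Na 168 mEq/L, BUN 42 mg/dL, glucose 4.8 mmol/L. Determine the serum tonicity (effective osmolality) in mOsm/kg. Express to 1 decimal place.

Effective osmolality excludes urea (freely permeant across cell membranes):
2·Na + glucose
= 2·168 + 4.8
= 336 + 4.8
= 340.8 mOsm/kg

340.8 mOsm/kg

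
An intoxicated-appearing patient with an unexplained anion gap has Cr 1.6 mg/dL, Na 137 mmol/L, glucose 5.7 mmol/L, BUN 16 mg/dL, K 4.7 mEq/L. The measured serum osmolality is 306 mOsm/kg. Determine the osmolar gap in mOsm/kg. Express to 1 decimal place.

20.6 mOsm/kg

Calculated osmolality = 2·Na + glucose + BUN/2.8
= 2·137 + 5.7 + 16/2.8
= 274 + 5.70 + 5.71
= 285.41 mOsm/kg ≈ 285.4 mOsm/kg
Osmolar gap = measured − calculated = 306 − 285.4 = 20.6 mOsm/kg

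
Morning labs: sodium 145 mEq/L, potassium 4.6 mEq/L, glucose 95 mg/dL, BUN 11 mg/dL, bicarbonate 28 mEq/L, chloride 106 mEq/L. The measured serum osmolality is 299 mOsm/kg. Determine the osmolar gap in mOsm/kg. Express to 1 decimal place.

-0.2 mOsm/kg

Calculated osmolality = 2·Na + glucose/18 + BUN/2.8
= 2·145 + 95/18 + 11/2.8
= 290 + 5.28 + 3.93
= 299.21 mOsm/kg ≈ 299.2 mOsm/kg
Osmolar gap = measured − calculated = 299 − 299.2 = -0.2 mOsm/kg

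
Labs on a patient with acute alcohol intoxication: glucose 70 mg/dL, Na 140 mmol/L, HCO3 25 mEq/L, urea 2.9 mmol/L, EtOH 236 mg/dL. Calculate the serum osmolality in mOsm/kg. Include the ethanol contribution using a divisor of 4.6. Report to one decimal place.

Calculated osmolality = 2·Na + glucose/18 + urea + ethanol/4.6
= 2·140 + 70/18 + 2.9 + 236/4.6
= 280 + 3.89 + 2.90 + 51.30
= 338.09 mOsm/kg

338.1 mOsm/kg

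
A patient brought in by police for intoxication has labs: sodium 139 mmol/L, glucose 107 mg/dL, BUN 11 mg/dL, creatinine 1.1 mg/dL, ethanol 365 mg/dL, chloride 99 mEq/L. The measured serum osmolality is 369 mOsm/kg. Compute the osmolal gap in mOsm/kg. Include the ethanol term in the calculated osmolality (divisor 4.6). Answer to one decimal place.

Calculated osmolality = 2·Na + glucose/18 + BUN/2.8 + ethanol/4.6
= 2·139 + 107/18 + 11/2.8 + 365/4.6
= 278 + 5.94 + 3.93 + 79.35
= 367.22 mOsm/kg ≈ 367.2 mOsm/kg
Osmolar gap = measured − calculated = 369 − 367.2 = 1.8 mOsm/kg

1.8 mOsm/kg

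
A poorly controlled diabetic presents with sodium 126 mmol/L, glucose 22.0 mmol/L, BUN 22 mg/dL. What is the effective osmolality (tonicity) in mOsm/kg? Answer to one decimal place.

Effective osmolality excludes urea (freely permeant across cell membranes):
2·Na + glucose
= 2·126 + 22
= 252 + 22
= 274 mOsm/kg

274.0 mOsm/kg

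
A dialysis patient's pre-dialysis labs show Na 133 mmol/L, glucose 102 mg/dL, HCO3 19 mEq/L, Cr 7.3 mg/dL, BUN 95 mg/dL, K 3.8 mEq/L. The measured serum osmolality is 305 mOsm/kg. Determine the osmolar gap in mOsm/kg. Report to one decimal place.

-0.6 mOsm/kg

Calculated osmolality = 2·Na + glucose/18 + BUN/2.8
= 2·133 + 102/18 + 95/2.8
= 266 + 5.67 + 33.93
= 305.6 mOsm/kg ≈ 305.6 mOsm/kg
Osmolar gap = measured − calculated = 305 − 305.6 = -0.6 mOsm/kg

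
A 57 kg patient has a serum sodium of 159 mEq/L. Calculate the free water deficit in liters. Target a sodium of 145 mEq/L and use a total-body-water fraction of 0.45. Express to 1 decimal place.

TBW = 0.45 · 57 = 25.65 L
Free water deficit = TBW · (Na/145 − 1)
= 25.65 · (159/145 − 1)
= 25.65 · 0.0966
= 2.48 L

2.5 L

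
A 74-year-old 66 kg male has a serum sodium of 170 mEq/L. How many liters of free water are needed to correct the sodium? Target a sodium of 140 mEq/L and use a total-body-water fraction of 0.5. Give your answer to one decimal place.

7.1 L

TBW = 0.5 · 66 = 33 L
Free water deficit = TBW · (Na/140 − 1)
= 33 · (170/140 − 1)
= 33 · 0.2143
= 7.07 L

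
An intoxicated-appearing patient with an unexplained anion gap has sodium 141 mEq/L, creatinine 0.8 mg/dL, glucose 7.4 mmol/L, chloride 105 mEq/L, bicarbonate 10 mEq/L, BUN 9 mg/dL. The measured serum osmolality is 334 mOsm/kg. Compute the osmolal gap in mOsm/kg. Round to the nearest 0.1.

Calculated osmolality = 2·Na + glucose + BUN/2.8
= 2·141 + 7.4 + 9/2.8
= 282 + 7.40 + 3.21
= 292.61 mOsm/kg ≈ 292.6 mOsm/kg
Osmolar gap = measured − calculated = 334 − 292.6 = 41.4 mOsm/kg

41.4 mOsm/kg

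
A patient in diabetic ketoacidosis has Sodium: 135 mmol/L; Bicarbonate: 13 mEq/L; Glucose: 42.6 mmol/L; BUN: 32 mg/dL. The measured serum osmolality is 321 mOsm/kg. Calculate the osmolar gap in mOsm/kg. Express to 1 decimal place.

-3.0 mOsm/kg

Calculated osmolality = 2·Na + glucose + BUN/2.8
= 2·135 + 42.6 + 32/2.8
= 270 + 42.60 + 11.43
= 324.03 mOsm/kg ≈ 324.0 mOsm/kg
Osmolar gap = measured − calculated = 321 − 324.0 = -3.0 mOsm/kg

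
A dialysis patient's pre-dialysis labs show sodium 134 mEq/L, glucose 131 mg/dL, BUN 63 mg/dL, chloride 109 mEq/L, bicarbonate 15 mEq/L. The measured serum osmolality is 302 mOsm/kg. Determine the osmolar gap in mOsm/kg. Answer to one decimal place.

Calculated osmolality = 2·Na + glucose/18 + BUN/2.8
= 2·134 + 131/18 + 63/2.8
= 268 + 7.28 + 22.50
= 297.78 mOsm/kg ≈ 297.8 mOsm/kg
Osmolar gap = measured − calculated = 302 − 297.8 = 4.2 mOsm/kg

4.2 mOsm/kg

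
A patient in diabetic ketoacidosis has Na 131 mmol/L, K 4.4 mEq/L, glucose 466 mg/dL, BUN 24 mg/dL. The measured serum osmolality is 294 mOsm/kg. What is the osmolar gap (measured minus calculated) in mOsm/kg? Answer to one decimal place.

-2.5 mOsm/kg

Calculated osmolality = 2·Na + glucose/18 + BUN/2.8
= 2·131 + 466/18 + 24/2.8
= 262 + 25.89 + 8.57
= 296.46 mOsm/kg ≈ 296.5 mOsm/kg
Osmolar gap = measured − calculated = 294 − 296.5 = -2.5 mOsm/kg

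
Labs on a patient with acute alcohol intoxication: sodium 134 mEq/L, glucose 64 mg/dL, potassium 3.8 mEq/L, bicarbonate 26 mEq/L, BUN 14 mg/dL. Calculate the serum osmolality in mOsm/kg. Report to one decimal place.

276.6 mOsm/kg

Calculated osmolality = 2·Na + glucose/18 + BUN/2.8
= 2·134 + 64/18 + 14/2.8
= 268 + 3.56 + 5
= 276.56 mOsm/kg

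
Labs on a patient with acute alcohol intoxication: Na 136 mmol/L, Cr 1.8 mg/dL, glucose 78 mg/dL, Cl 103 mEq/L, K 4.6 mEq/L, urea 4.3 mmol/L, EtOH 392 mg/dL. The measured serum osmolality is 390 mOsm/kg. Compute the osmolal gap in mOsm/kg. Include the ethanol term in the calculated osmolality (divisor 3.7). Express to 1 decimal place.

3.4 mOsm/kg

Calculated osmolality = 2·Na + glucose/18 + urea + ethanol/3.7
= 2·136 + 78/18 + 4.3 + 392/3.7
= 272 + 4.33 + 4.30 + 105.95
= 386.58 mOsm/kg ≈ 386.6 mOsm/kg
Osmolar gap = measured − calculated = 390 − 386.6 = 3.4 mOsm/kg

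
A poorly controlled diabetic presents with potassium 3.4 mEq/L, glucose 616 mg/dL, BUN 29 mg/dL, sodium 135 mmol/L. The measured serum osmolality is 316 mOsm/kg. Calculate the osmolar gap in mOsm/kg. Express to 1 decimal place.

1.4 mOsm/kg

Calculated osmolality = 2·Na + glucose/18 + BUN/2.8
= 2·135 + 616/18 + 29/2.8
= 270 + 34.22 + 10.36
= 314.58 mOsm/kg ≈ 314.6 mOsm/kg
Osmolar gap = measured − calculated = 316 − 314.6 = 1.4 mOsm/kg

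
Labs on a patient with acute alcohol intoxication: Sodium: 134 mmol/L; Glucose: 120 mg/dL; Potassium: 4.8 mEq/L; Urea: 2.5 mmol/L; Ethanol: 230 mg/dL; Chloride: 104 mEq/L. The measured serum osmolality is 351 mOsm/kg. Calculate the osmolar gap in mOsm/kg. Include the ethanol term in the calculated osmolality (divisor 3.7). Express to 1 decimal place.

11.7 mOsm/kg

Calculated osmolality = 2·Na + glucose/18 + urea + ethanol/3.7
= 2·134 + 120/18 + 2.5 + 230/3.7
= 268 + 6.67 + 2.50 + 62.16
= 339.33 mOsm/kg ≈ 339.3 mOsm/kg
Osmolar gap = measured − calculated = 351 − 339.3 = 11.7 mOsm/kg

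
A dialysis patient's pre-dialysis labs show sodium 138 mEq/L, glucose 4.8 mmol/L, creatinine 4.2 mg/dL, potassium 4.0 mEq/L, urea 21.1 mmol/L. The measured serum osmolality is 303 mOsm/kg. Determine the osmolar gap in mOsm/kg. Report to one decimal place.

Calculated osmolality = 2·Na + glucose + urea
= 2·138 + 4.8 + 21.1
= 276 + 4.80 + 21.10
= 301.9 mOsm/kg ≈ 301.9 mOsm/kg
Osmolar gap = measured − calculated = 303 − 301.9 = 1.1 mOsm/kg

1.1 mOsm/kg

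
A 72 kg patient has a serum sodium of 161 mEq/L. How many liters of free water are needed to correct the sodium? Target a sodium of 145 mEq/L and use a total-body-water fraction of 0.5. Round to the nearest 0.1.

4.0 L

TBW = 0.5 · 72 = 36 L
Free water deficit = TBW · (Na/145 − 1)
= 36 · (161/145 − 1)
= 36 · 0.1103
= 3.97 L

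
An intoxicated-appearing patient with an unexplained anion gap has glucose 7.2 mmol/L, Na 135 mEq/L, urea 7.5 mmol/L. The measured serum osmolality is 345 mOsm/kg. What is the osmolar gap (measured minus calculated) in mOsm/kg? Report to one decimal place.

Calculated osmolality = 2·Na + glucose + urea
= 2·135 + 7.2 + 7.5
= 270 + 7.20 + 7.50
= 284.7 mOsm/kg ≈ 284.7 mOsm/kg
Osmolar gap = measured − calculated = 345 − 284.7 = 60.3 mOsm/kg

60.3 mOsm/kg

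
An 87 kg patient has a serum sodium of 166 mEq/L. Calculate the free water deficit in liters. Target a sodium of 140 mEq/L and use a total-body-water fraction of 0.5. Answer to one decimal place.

TBW = 0.5 · 87 = 43.5 L
Free water deficit = TBW · (Na/140 − 1)
= 43.5 · (166/140 − 1)
= 43.5 · 0.1857
= 8.08 L

8.1 L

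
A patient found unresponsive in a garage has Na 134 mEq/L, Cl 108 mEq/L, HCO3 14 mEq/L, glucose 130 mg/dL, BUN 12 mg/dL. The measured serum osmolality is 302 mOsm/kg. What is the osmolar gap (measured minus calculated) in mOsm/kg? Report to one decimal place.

22.5 mOsm/kg

Calculated osmolality = 2·Na + glucose/18 + BUN/2.8
= 2·134 + 130/18 + 12/2.8
= 268 + 7.22 + 4.29
= 279.51 mOsm/kg ≈ 279.5 mOsm/kg
Osmolar gap = measured − calculated = 302 − 279.5 = 22.5 mOsm/kg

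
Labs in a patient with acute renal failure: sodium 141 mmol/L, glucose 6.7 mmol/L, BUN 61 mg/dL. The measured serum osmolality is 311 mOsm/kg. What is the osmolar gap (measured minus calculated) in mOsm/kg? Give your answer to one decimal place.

Calculated osmolality = 2·Na + glucose + BUN/2.8
= 2·141 + 6.7 + 61/2.8
= 282 + 6.70 + 21.79
= 310.49 mOsm/kg ≈ 310.5 mOsm/kg
Osmolar gap = measured − calculated = 311 − 310.5 = 0.5 mOsm/kg

0.5 mOsm/kg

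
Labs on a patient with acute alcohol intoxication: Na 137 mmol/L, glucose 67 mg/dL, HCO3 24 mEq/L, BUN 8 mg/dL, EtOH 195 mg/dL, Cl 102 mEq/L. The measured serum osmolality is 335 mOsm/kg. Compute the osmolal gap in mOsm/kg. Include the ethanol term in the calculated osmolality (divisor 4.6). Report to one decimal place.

12.0 mOsm/kg

Calculated osmolality = 2·Na + glucose/18 + BUN/2.8 + ethanol/4.6
= 2·137 + 67/18 + 8/2.8 + 195/4.6
= 274 + 3.72 + 2.86 + 42.39
= 322.97 mOsm/kg ≈ 323.0 mOsm/kg
Osmolar gap = measured − calculated = 335 − 323.0 = 12.0 mOsm/kg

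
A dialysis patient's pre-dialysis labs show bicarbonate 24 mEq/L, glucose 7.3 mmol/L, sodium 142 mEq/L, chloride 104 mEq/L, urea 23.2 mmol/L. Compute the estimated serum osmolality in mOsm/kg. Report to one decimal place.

Calculated osmolality = 2·Na + glucose + urea
= 2·142 + 7.3 + 23.2
= 284 + 7.30 + 23.20
= 314.5 mOsm/kg

314.5 mOsm/kg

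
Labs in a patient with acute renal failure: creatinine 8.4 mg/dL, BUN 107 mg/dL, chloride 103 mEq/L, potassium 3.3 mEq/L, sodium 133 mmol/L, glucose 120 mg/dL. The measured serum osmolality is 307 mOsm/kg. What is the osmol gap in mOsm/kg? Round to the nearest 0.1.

-3.9 mOsm/kg

Calculated osmolality = 2·Na + glucose/18 + BUN/2.8
= 2·133 + 120/18 + 107/2.8
= 266 + 6.67 + 38.21
= 310.88 mOsm/kg ≈ 310.9 mOsm/kg
Osmolar gap = measured − calculated = 307 − 310.9 = -3.9 mOsm/kg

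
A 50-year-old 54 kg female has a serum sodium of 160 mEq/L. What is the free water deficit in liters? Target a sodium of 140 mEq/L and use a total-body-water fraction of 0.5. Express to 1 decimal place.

3.9 L

TBW = 0.5 · 54 = 27 L
Free water deficit = TBW · (Na/140 − 1)
= 27 · (160/140 − 1)
= 27 · 0.1429
= 3.86 L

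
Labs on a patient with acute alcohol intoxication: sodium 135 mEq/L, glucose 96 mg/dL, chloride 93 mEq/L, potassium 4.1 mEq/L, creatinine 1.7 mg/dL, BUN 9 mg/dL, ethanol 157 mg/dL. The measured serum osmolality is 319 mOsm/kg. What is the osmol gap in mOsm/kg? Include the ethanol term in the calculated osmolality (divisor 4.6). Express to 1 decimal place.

Calculated osmolality = 2·Na + glucose/18 + BUN/2.8 + ethanol/4.6
= 2·135 + 96/18 + 9/2.8 + 157/4.6
= 270 + 5.33 + 3.21 + 34.13
= 312.67 mOsm/kg ≈ 312.7 mOsm/kg
Osmolar gap = measured − calculated = 319 − 312.7 = 6.3 mOsm/kg

6.3 mOsm/kg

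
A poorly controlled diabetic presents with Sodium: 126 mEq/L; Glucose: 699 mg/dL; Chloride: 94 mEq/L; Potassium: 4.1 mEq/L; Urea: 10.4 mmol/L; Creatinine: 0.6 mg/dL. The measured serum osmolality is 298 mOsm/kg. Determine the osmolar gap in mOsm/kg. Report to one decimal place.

Calculated osmolality = 2·Na + glucose/18 + urea
= 2·126 + 699/18 + 10.4
= 252 + 38.83 + 10.40
= 301.23 mOsm/kg ≈ 301.2 mOsm/kg
Osmolar gap = measured − calculated = 298 − 301.2 = -3.2 mOsm/kg

-3.2 mOsm/kg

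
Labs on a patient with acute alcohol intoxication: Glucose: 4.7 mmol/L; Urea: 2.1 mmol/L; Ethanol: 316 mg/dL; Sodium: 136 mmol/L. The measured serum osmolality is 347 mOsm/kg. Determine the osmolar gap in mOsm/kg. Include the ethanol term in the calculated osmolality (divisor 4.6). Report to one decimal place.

-0.5 mOsm/kg

Calculated osmolality = 2·Na + glucose + urea + ethanol/4.6
= 2·136 + 4.7 + 2.1 + 316/4.6
= 272 + 4.70 + 2.10 + 68.70
= 347.5 mOsm/kg ≈ 347.5 mOsm/kg
Osmolar gap = measured − calculated = 347 − 347.5 = -0.5 mOsm/kg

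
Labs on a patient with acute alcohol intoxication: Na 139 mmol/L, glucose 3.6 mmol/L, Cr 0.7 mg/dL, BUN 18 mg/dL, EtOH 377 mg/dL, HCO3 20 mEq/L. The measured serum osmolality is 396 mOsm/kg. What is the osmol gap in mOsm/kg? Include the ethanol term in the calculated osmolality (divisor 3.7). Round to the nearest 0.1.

Calculated osmolality = 2·Na + glucose + BUN/2.8 + ethanol/3.7
= 2·139 + 3.6 + 18/2.8 + 377/3.7
= 278 + 3.60 + 6.43 + 101.89
= 389.92 mOsm/kg ≈ 389.9 mOsm/kg
Osmolar gap = measured − calculated = 396 − 389.9 = 6.1 mOsm/kg

6.1 mOsm/kg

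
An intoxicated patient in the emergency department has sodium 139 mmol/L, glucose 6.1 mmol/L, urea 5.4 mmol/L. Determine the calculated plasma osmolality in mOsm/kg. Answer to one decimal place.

Calculated osmolality = 2·Na + glucose + urea
= 2·139 + 6.1 + 5.4
= 278 + 6.10 + 5.40
= 289.5 mOsm/kg

289.5 mOsm/kg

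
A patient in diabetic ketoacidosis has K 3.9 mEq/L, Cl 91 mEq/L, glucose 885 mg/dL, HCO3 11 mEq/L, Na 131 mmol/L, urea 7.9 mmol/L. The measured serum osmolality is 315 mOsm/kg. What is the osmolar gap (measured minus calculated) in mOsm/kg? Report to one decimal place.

Calculated osmolality = 2·Na + glucose/18 + urea
= 2·131 + 885/18 + 7.9
= 262 + 49.17 + 7.90
= 319.07 mOsm/kg ≈ 319.1 mOsm/kg
Osmolar gap = measured − calculated = 315 − 319.1 = -4.1 mOsm/kg

-4.1 mOsm/kg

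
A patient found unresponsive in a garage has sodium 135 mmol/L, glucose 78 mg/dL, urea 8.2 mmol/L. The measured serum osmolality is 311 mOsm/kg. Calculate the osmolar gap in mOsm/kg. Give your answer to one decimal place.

28.5 mOsm/kg

Calculated osmolality = 2·Na + glucose/18 + urea
= 2·135 + 78/18 + 8.2
= 270 + 4.33 + 8.20
= 282.53 mOsm/kg ≈ 282.5 mOsm/kg
Osmolar gap = measured − calculated = 311 − 282.5 = 28.5 mOsm/kg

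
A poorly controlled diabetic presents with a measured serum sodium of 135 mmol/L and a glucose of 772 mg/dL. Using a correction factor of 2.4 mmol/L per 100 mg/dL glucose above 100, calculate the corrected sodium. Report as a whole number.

Corrected Na = measured Na + 2.4 · (glucose − 100)/100
= 135 + 2.4 · (772 − 100)/100
= 135 + 16.1
= 151.1 mmol/L

151 mmol/L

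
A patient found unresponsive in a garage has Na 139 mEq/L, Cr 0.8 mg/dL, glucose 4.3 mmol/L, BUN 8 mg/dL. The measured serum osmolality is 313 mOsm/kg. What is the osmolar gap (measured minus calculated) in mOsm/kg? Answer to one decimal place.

Calculated osmolality = 2·Na + glucose + BUN/2.8
= 2·139 + 4.3 + 8/2.8
= 278 + 4.30 + 2.86
= 285.16 mOsm/kg ≈ 285.2 mOsm/kg
Osmolar gap = measured − calculated = 313 − 285.2 = 27.8 mOsm/kg

27.8 mOsm/kg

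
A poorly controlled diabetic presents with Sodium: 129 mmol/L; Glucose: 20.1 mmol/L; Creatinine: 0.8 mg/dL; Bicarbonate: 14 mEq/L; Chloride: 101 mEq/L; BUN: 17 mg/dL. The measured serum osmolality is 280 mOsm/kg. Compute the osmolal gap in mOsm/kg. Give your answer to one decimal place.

-4.2 mOsm/kg

Calculated osmolality = 2·Na + glucose + BUN/2.8
= 2·129 + 20.1 + 17/2.8
= 258 + 20.10 + 6.07
= 284.17 mOsm/kg ≈ 284.2 mOsm/kg
Osmolar gap = measured − calculated = 280 − 284.2 = -4.2 mOsm/kg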